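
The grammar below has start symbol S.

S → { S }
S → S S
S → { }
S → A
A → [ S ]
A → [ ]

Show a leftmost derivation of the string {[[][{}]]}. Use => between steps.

S => {S} => {A} => {[S]} => {[SS]} => {[AS]} => {[[]S]} => {[[]A]} => {[[][S]]} => {[[][{}]]}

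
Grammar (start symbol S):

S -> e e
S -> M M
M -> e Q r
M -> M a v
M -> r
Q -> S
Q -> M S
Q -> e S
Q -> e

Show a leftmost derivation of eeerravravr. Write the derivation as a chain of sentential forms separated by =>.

S => MM => MavM => eQravM => eSravM => eMMravM => eeQrMravM => eeerMravM => eeerMavravM => eeerravravM => eeerravravr

S => MM   [S -> M M]
MM => MavM   [M -> M a v]
MavM => eQravM   [M -> e Q r]
eQravM => eSravM   [Q -> S]
eSravM => eMMravM   [S -> M M]
eMMravM => eeQrMravM   [M -> e Q r]
eeQrMravM => eeerMravM   [Q -> e]
eeerMravM => eeerMavravM   [M -> M a v]
eeerMavravM => eeerravravM   [M -> r]
eeerravravM => eeerravravr   [M -> r]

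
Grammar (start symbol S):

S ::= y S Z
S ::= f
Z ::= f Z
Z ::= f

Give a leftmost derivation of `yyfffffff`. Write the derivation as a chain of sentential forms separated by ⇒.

S ⇒ ySZ   [S ::= y S Z]
ySZ ⇒ yySZZ   [S ::= y S Z]
yySZZ ⇒ yyfZZ   [S ::= f]
yyfZZ ⇒ yyffZZ   [Z ::= f Z]
yyffZZ ⇒ yyfffZZ   [Z ::= f Z]
yyfffZZ ⇒ yyffffZ   [Z ::= f]
yyffffZ ⇒ yyfffffZ   [Z ::= f Z]
yyfffffZ ⇒ yyffffffZ   [Z ::= f Z]
yyffffffZ ⇒ yyfffffff   [Z ::= f]

S ⇒ ySZ ⇒ yySZZ ⇒ yyfZZ ⇒ yyffZZ ⇒ yyfffZZ ⇒ yyffffZ ⇒ yyfffffZ ⇒ yyffffffZ ⇒ yyfffffff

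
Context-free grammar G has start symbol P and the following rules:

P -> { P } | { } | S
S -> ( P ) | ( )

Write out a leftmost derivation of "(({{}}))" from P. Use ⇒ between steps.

P ⇒ S ⇒ (P) ⇒ (S) ⇒ ((P)) ⇒ (({P})) ⇒ (({{}}))

P ⇒ S   [P -> S]
S ⇒ (P)   [S -> ( P )]
(P) ⇒ (S)   [P -> S]
(S) ⇒ ((P))   [S -> ( P )]
((P)) ⇒ (({P}))   [P -> { P }]
(({P})) ⇒ (({{}}))   [P -> { }]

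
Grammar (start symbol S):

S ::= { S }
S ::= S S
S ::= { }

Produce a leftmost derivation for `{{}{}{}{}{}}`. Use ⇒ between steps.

S ⇒ {S} ⇒ {SS} ⇒ {SSS} ⇒ {SSSS} ⇒ {SSSSS} ⇒ {{}SSSS} ⇒ {{}{}SSS} ⇒ {{}{}{}SS} ⇒ {{}{}{}{}S} ⇒ {{}{}{}{}{}}

S ⇒ {S}   [S ::= { S }]
{S} ⇒ {SS}   [S ::= S S]
{SS} ⇒ {SSS}   [S ::= S S]
{SSS} ⇒ {SSSS}   [S ::= S S]
{SSSS} ⇒ {SSSSS}   [S ::= S S]
{SSSSS} ⇒ {{}SSSS}   [S ::= { }]
{{}SSSS} ⇒ {{}{}SSS}   [S ::= { }]
{{}{}SSS} ⇒ {{}{}{}SS}   [S ::= { }]
{{}{}{}SS} ⇒ {{}{}{}{}S}   [S ::= { }]
{{}{}{}{}S} ⇒ {{}{}{}{}{}}   [S ::= { }]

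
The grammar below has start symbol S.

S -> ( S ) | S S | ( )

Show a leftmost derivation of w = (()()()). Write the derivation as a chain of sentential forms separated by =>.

S => (S)   [S -> ( S )]
(S) => (SS)   [S -> S S]
(SS) => (SSS)   [S -> S S]
(SSS) => (()SS)   [S -> ( )]
(()SS) => (()()S)   [S -> ( )]
(()()S) => (()()())   [S -> ( )]

S => (S) => (SS) => (SSS) => (()SS) => (()()S) => (()()())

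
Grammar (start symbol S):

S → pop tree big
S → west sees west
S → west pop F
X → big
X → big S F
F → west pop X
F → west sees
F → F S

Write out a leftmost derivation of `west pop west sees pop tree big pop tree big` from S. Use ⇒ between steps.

S ⇒ west pop F ⇒ west pop F S ⇒ west pop F S S ⇒ west pop west sees S S ⇒ west pop west sees pop tree big S ⇒ west pop west sees pop tree big pop tree big

S ⇒ west pop F   [S → west pop F]
west pop F ⇒ west pop F S   [F → F S]
west pop F S ⇒ west pop F S S   [F → F S]
west pop F S S ⇒ west pop west sees S S   [F → west sees]
west pop west sees S S ⇒ west pop west sees pop tree big S   [S → pop tree big]
west pop west sees pop tree big S ⇒ west pop west sees pop tree big pop tree big   [S → pop tree big]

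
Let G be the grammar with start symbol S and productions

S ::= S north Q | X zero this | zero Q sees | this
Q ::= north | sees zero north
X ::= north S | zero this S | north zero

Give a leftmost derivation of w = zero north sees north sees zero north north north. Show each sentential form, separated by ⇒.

S ⇒ S north Q   [S ::= S north Q]
S north Q ⇒ S north Q north Q   [S ::= S north Q]
S north Q north Q ⇒ zero Q sees north Q north Q   [S ::= zero Q sees]
zero Q sees north Q north Q ⇒ zero north sees north Q north Q   [Q ::= north]
zero north sees north Q north Q ⇒ zero north sees north sees zero north north Q   [Q ::= sees zero north]
zero north sees north sees zero north north Q ⇒ zero north sees north sees zero north north north   [Q ::= north]

S ⇒ S north Q ⇒ S north Q north Q ⇒ zero Q sees north Q north Q ⇒ zero north sees north Q north Q ⇒ zero north sees north sees zero north north Q ⇒ zero north sees north sees zero north north north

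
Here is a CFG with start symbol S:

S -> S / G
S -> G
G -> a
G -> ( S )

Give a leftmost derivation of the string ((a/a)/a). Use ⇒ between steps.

S ⇒ G ⇒ (S) ⇒ (S/G) ⇒ (G/G) ⇒ ((S)/G) ⇒ ((S/G)/G) ⇒ ((G/G)/G) ⇒ ((a/G)/G) ⇒ ((a/a)/G) ⇒ ((a/a)/a)

S ⇒ G   [S -> G]
G ⇒ (S)   [G -> ( S )]
(S) ⇒ (S/G)   [S -> S / G]
(S/G) ⇒ (G/G)   [S -> G]
(G/G) ⇒ ((S)/G)   [G -> ( S )]
((S)/G) ⇒ ((S/G)/G)   [S -> S / G]
((S/G)/G) ⇒ ((G/G)/G)   [S -> G]
((G/G)/G) ⇒ ((a/G)/G)   [G -> a]
((a/G)/G) ⇒ ((a/a)/G)   [G -> a]
((a/a)/G) ⇒ ((a/a)/a)   [G -> a]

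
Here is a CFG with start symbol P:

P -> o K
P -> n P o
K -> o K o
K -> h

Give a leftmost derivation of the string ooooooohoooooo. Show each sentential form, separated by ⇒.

P ⇒ oK   [P -> o K]
oK ⇒ ooKo   [K -> o K o]
ooKo ⇒ oooKoo   [K -> o K o]
oooKoo ⇒ ooooKooo   [K -> o K o]
ooooKooo ⇒ oooooKoooo   [K -> o K o]
oooooKoooo ⇒ ooooooKooooo   [K -> o K o]
ooooooKooooo ⇒ oooooooKoooooo   [K -> o K o]
oooooooKoooooo ⇒ ooooooohoooooo   [K -> h]

P ⇒ oK ⇒ ooKo ⇒ oooKoo ⇒ ooooKooo ⇒ oooooKoooo ⇒ ooooooKooooo ⇒ oooooooKoooooo ⇒ ooooooohoooooo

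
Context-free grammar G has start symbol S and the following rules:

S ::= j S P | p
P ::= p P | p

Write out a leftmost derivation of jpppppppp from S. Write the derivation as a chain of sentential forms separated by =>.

S=>jSP=>jpP=>jppP=>jpppP=>jppppP=>jpppppP=>jppppppP=>jpppppppP=>jpppppppp

S => jSP   [S ::= j S P]
jSP => jpP   [S ::= p]
jpP => jppP   [P ::= p P]
jppP => jpppP   [P ::= p P]
jpppP => jppppP   [P ::= p P]
jppppP => jpppppP   [P ::= p P]
jpppppP => jppppppP   [P ::= p P]
jppppppP => jpppppppP   [P ::= p P]
jpppppppP => jpppppppp   [P ::= p]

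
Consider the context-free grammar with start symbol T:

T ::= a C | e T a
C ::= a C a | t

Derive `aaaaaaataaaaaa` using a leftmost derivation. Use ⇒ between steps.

T ⇒ aC   [T ::= a C]
aC ⇒ aaCa   [C ::= a C a]
aaCa ⇒ aaaCaa   [C ::= a C a]
aaaCaa ⇒ aaaaCaaa   [C ::= a C a]
aaaaCaaa ⇒ aaaaaCaaaa   [C ::= a C a]
aaaaaCaaaa ⇒ aaaaaaCaaaaa   [C ::= a C a]
aaaaaaCaaaaa ⇒ aaaaaaaCaaaaaa   [C ::= a C a]
aaaaaaaCaaaaaa ⇒ aaaaaaataaaaaa   [C ::= t]

T ⇒ aC ⇒ aaCa ⇒ aaaCaa ⇒ aaaaCaaa ⇒ aaaaaCaaaa ⇒ aaaaaaCaaaaa ⇒ aaaaaaaCaaaaaa ⇒ aaaaaaataaaaaa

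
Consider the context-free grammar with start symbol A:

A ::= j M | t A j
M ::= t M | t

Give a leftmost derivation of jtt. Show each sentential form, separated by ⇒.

A ⇒ jM ⇒ jtM ⇒ jtt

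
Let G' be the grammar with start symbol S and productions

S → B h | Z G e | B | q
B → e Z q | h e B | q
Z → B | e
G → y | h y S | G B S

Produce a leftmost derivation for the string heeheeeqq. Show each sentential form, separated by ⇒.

S⇒B⇒heB⇒heeZq⇒heeBq⇒heeheBq⇒heeheeZqq⇒heeheeeqq

S ⇒ B   [S → B]
B ⇒ heB   [B → h e B]
heB ⇒ heeZq   [B → e Z q]
heeZq ⇒ heeBq   [Z → B]
heeBq ⇒ heeheBq   [B → h e B]
heeheBq ⇒ heeheeZqq   [B → e Z q]
heeheeZqq ⇒ heeheeeqq   [Z → e]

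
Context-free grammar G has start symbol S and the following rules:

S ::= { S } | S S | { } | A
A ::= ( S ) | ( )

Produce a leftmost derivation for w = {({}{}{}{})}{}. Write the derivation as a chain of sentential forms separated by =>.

S => SS => {S}S => {A}S => {(S)}S => {(SS)}S => {(SSS)}S => {(SSSS)}S => {({}SSS)}S => {({}{}SS)}S => {({}{}{}S)}S => {({}{}{}{})}S => {({}{}{}{})}{}

S => SS   [S ::= S S]
SS => {S}S   [S ::= { S }]
{S}S => {A}S   [S ::= A]
{A}S => {(S)}S   [A ::= ( S )]
{(S)}S => {(SS)}S   [S ::= S S]
{(SS)}S => {(SSS)}S   [S ::= S S]
{(SSS)}S => {(SSSS)}S   [S ::= S S]
{(SSSS)}S => {({}SSS)}S   [S ::= { }]
{({}SSS)}S => {({}{}SS)}S   [S ::= { }]
{({}{}SS)}S => {({}{}{}S)}S   [S ::= { }]
{({}{}{}S)}S => {({}{}{}{})}S   [S ::= { }]
{({}{}{}{})}S => {({}{}{}{})}{}   [S ::= { }]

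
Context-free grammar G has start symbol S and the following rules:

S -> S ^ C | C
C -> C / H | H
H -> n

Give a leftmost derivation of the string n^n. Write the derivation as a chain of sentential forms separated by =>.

S => S^C   [S -> S ^ C]
S^C => C^C   [S -> C]
C^C => H^C   [C -> H]
H^C => n^C   [H -> n]
n^C => n^H   [C -> H]
n^H => n^n   [H -> n]

S => S^C => C^C => H^C => n^C => n^H => n^n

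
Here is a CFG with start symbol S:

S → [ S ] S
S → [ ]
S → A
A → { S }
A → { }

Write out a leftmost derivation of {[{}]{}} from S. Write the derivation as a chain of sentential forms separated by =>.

S => A   [S → A]
A => {S}   [A → { S }]
{S} => {[S]S}   [S → [ S ] S]
{[S]S} => {[A]S}   [S → A]
{[A]S} => {[{}]S}   [A → { }]
{[{}]S} => {[{}]A}   [S → A]
{[{}]A} => {[{}]{}}   [A → { }]

S => A => {S} => {[S]S} => {[A]S} => {[{}]S} => {[{}]A} => {[{}]{}}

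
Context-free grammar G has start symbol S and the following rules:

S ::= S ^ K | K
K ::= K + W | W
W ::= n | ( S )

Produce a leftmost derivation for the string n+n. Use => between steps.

S => K   [S ::= K]
K => K+W   [K ::= K + W]
K+W => W+W   [K ::= W]
W+W => n+W   [W ::= n]
n+W => n+n   [W ::= n]

S=>K=>K+W=>W+W=>n+W=>n+n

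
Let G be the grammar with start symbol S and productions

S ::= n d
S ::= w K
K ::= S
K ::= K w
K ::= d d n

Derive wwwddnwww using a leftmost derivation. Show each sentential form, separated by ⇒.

S ⇒ wK   [S ::= w K]
wK ⇒ wKw   [K ::= K w]
wKw ⇒ wSw   [K ::= S]
wSw ⇒ wwKw   [S ::= w K]
wwKw ⇒ wwKww   [K ::= K w]
wwKww ⇒ wwSww   [K ::= S]
wwSww ⇒ wwwKww   [S ::= w K]
wwwKww ⇒ wwwKwww   [K ::= K w]
wwwKwww ⇒ wwwddnwww   [K ::= d d n]

S⇒wK⇒wKw⇒wSw⇒wwKw⇒wwKww⇒wwSww⇒wwwKww⇒wwwKwww⇒wwwddnwww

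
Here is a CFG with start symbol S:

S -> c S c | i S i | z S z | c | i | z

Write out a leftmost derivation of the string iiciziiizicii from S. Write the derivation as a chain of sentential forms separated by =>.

S => iSi   [S -> i S i]
iSi => iiSii   [S -> i S i]
iiSii => iicScii   [S -> c S c]
iicScii => iiciSicii   [S -> i S i]
iiciSicii => iicizSzicii   [S -> z S z]
iicizSzicii => iiciziSizicii   [S -> i S i]
iiciziSizicii => iiciziiizicii   [S -> i]

S => iSi => iiSii => iicScii => iiciSicii => iicizSzicii => iiciziSizicii => iiciziiizicii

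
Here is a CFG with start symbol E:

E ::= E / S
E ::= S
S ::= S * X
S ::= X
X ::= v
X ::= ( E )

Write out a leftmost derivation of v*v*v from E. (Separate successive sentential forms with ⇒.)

E ⇒ S   [E ::= S]
S ⇒ S*X   [S ::= S * X]
S*X ⇒ S*X*X   [S ::= S * X]
S*X*X ⇒ X*X*X   [S ::= X]
X*X*X ⇒ v*X*X   [X ::= v]
v*X*X ⇒ v*v*X   [X ::= v]
v*v*X ⇒ v*v*v   [X ::= v]

E ⇒ S ⇒ S*X ⇒ S*X*X ⇒ X*X*X ⇒ v*X*X ⇒ v*v*X ⇒ v*v*v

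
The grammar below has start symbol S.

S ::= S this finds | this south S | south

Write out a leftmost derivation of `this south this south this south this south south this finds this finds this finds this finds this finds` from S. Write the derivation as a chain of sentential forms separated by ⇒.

S ⇒ S this finds ⇒ S this finds this finds ⇒ this south S this finds this finds ⇒ this south S this finds this finds this finds ⇒ this south this south S this finds this finds this finds ⇒ this south this south S this finds this finds this finds this finds ⇒ this south this south this south S this finds this finds this finds this finds ⇒ this south this south this south this south S this finds this finds this finds this finds ⇒ this south this south this south this south S this finds this finds this finds this finds this finds ⇒ this south this south this south this south south this finds this finds this finds this finds this finds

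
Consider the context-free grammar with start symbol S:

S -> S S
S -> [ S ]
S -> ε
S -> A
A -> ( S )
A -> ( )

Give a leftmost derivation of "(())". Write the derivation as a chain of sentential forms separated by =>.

S => SS => AS => (S)S => (A)S => (())S => (())

S => SS   [S -> S S]
SS => AS   [S -> A]
AS => (S)S   [A -> ( S )]
(S)S => (A)S   [S -> A]
(A)S => (())S   [A -> ( )]
(())S => (())   [S -> ε]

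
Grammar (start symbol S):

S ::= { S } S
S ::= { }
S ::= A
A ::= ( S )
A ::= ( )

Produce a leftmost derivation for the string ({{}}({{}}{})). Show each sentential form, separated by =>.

S => A => (S) => ({S}S) => ({{}}S) => ({{}}A) => ({{}}(S)) => ({{}}({S}S)) => ({{}}({{}}S)) => ({{}}({{}}{}))

S => A   [S ::= A]
A => (S)   [A ::= ( S )]
(S) => ({S}S)   [S ::= { S } S]
({S}S) => ({{}}S)   [S ::= { }]
({{}}S) => ({{}}A)   [S ::= A]
({{}}A) => ({{}}(S))   [A ::= ( S )]
({{}}(S)) => ({{}}({S}S))   [S ::= { S } S]
({{}}({S}S)) => ({{}}({{}}S))   [S ::= { }]
({{}}({{}}S)) => ({{}}({{}}{}))   [S ::= { }]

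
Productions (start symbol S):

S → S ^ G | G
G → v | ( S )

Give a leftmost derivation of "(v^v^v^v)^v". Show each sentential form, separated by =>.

S => S^G => G^G => (S)^G => (S^G)^G => (S^G^G)^G => (S^G^G^G)^G => (G^G^G^G)^G => (v^G^G^G)^G => (v^v^G^G)^G => (v^v^v^G)^G => (v^v^v^v)^G => (v^v^v^v)^v

S => S^G   [S → S ^ G]
S^G => G^G   [S → G]
G^G => (S)^G   [G → ( S )]
(S)^G => (S^G)^G   [S → S ^ G]
(S^G)^G => (S^G^G)^G   [S → S ^ G]
(S^G^G)^G => (S^G^G^G)^G   [S → S ^ G]
(S^G^G^G)^G => (G^G^G^G)^G   [S → G]
(G^G^G^G)^G => (v^G^G^G)^G   [G → v]
(v^G^G^G)^G => (v^v^G^G)^G   [G → v]
(v^v^G^G)^G => (v^v^v^G)^G   [G → v]
(v^v^v^G)^G => (v^v^v^v)^G   [G → v]
(v^v^v^v)^G => (v^v^v^v)^v   [G → v]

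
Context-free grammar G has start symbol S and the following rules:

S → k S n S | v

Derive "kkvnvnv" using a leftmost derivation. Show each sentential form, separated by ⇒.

S ⇒ kSnS ⇒ kkSnSnS ⇒ kkvnSnS ⇒ kkvnvnS ⇒ kkvnvnv

S ⇒ kSnS   [S → k S n S]
kSnS ⇒ kkSnSnS   [S → k S n S]
kkSnSnS ⇒ kkvnSnS   [S → v]
kkvnSnS ⇒ kkvnvnS   [S → v]
kkvnvnS ⇒ kkvnvnv   [S → v]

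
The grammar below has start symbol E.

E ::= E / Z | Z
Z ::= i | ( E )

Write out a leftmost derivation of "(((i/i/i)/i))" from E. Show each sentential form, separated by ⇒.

E ⇒ Z ⇒ (E) ⇒ (Z) ⇒ ((E)) ⇒ ((E/Z)) ⇒ ((Z/Z)) ⇒ (((E)/Z)) ⇒ (((E/Z)/Z)) ⇒ (((E/Z/Z)/Z)) ⇒ (((Z/Z/Z)/Z)) ⇒ (((i/Z/Z)/Z)) ⇒ (((i/i/Z)/Z)) ⇒ (((i/i/i)/Z)) ⇒ (((i/i/i)/i))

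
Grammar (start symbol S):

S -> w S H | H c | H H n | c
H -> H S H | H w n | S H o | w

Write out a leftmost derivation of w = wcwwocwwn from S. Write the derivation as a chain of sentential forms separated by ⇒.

S⇒HHn⇒HSHHn⇒SHoSHHn⇒wSHHoSHHn⇒wcHHoSHHn⇒wcwHoSHHn⇒wcwwoSHHn⇒wcwwocHHn⇒wcwwocwHn⇒wcwwocwwn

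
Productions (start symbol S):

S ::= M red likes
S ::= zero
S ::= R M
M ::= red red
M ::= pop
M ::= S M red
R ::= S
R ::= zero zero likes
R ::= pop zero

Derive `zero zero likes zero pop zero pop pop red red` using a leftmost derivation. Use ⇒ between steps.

S ⇒ R M ⇒ zero zero likes M ⇒ zero zero likes S M red ⇒ zero zero likes zero M red ⇒ zero zero likes zero S M red red ⇒ zero zero likes zero R M M red red ⇒ zero zero likes zero pop zero M M red red ⇒ zero zero likes zero pop zero pop M red red ⇒ zero zero likes zero pop zero pop pop red red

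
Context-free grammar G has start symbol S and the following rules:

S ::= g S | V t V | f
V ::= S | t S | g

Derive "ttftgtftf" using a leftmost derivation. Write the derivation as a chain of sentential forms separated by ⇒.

S ⇒ VtV ⇒ tStV ⇒ tVtVtV ⇒ tStVtV ⇒ tVtVtVtV ⇒ ttStVtVtV ⇒ ttftVtVtV ⇒ ttftgtVtV ⇒ ttftgtStV ⇒ ttftgtftV ⇒ ttftgtftS ⇒ ttftgtftf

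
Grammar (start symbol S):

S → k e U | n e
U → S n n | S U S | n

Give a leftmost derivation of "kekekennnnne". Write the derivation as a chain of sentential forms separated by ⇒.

S ⇒ keU   [S → k e U]
keU ⇒ keSUS   [U → S U S]
keSUS ⇒ kekeUUS   [S → k e U]
kekeUUS ⇒ kekeSnnUS   [U → S n n]
kekeSnnUS ⇒ kekekeUnnUS   [S → k e U]
kekekeUnnUS ⇒ kekekennnUS   [U → n]
kekekennnUS ⇒ kekekennnnS   [U → n]
kekekennnnS ⇒ kekekennnnne   [S → n e]

S⇒keU⇒keSUS⇒kekeUUS⇒kekeSnnUS⇒kekekeUnnUS⇒kekekennnUS⇒kekekennnnS⇒kekekennnnne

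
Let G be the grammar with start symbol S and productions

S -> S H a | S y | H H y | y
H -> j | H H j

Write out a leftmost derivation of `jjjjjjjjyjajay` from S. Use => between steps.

S => Sy => SHay => SHaHay => HHyHaHay => HHjHyHaHay => jHjHyHaHay => jHHjjHyHaHay => jjHjjHyHaHay => jjHHjjjHyHaHay => jjjHjjjHyHaHay => jjjjjjjHyHaHay => jjjjjjjjyHaHay => jjjjjjjjyjaHay => jjjjjjjjyjajay

S => Sy   [S -> S y]
Sy => SHay   [S -> S H a]
SHay => SHaHay   [S -> S H a]
SHaHay => HHyHaHay   [S -> H H y]
HHyHaHay => HHjHyHaHay   [H -> H H j]
HHjHyHaHay => jHjHyHaHay   [H -> j]
jHjHyHaHay => jHHjjHyHaHay   [H -> H H j]
jHHjjHyHaHay => jjHjjHyHaHay   [H -> j]
jjHjjHyHaHay => jjHHjjjHyHaHay   [H -> H H j]
jjHHjjjHyHaHay => jjjHjjjHyHaHay   [H -> j]
jjjHjjjHyHaHay => jjjjjjjHyHaHay   [H -> j]
jjjjjjjHyHaHay => jjjjjjjjyHaHay   [H -> j]
jjjjjjjjyHaHay => jjjjjjjjyjaHay   [H -> j]
jjjjjjjjyjaHay => jjjjjjjjyjajay   [H -> j]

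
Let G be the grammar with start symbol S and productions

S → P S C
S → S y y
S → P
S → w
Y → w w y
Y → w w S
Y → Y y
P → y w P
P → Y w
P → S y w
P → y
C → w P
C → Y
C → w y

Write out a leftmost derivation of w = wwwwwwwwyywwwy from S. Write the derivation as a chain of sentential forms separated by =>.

S=>PSC=>YwSC=>YywSC=>wwSywSC=>wwPSCywSC=>wwYwSCywSC=>wwwwSwSCywSC=>wwwwwwSCywSC=>wwwwwwwCywSC=>wwwwwwwwyywSC=>wwwwwwwwyywwC=>wwwwwwwwyywwwy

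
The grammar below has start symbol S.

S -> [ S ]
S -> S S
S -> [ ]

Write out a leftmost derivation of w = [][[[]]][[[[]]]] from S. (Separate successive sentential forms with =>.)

S=>SS=>[]S=>[]SS=>[][S]S=>[][[S]]S=>[][[[]]]S=>[][[[]]][S]=>[][[[]]][[S]]=>[][[[]]][[[S]]]=>[][[[]]][[[[]]]]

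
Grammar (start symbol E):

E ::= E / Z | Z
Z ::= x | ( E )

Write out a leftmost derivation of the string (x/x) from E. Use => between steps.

E => Z   [E ::= Z]
Z => (E)   [Z ::= ( E )]
(E) => (E/Z)   [E ::= E / Z]
(E/Z) => (Z/Z)   [E ::= Z]
(Z/Z) => (x/Z)   [Z ::= x]
(x/Z) => (x/x)   [Z ::= x]

E=>Z=>(E)=>(E/Z)=>(Z/Z)=>(x/Z)=>(x/x)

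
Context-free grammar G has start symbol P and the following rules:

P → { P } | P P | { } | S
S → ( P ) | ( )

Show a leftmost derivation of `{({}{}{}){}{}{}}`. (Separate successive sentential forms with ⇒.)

P ⇒ {P}   [P → { P }]
{P} ⇒ {PP}   [P → P P]
{PP} ⇒ {PPP}   [P → P P]
{PPP} ⇒ {PPPP}   [P → P P]
{PPPP} ⇒ {SPPP}   [P → S]
{SPPP} ⇒ {(P)PPP}   [S → ( P )]
{(P)PPP} ⇒ {(PP)PPP}   [P → P P]
{(PP)PPP} ⇒ {(PPP)PPP}   [P → P P]
{(PPP)PPP} ⇒ {({}PP)PPP}   [P → { }]
{({}PP)PPP} ⇒ {({}{}P)PPP}   [P → { }]
{({}{}P)PPP} ⇒ {({}{}{})PPP}   [P → { }]
{({}{}{})PPP} ⇒ {({}{}{}){}PP}   [P → { }]
{({}{}{}){}PP} ⇒ {({}{}{}){}{}P}   [P → { }]
{({}{}{}){}{}P} ⇒ {({}{}{}){}{}{}}   [P → { }]

P ⇒ {P} ⇒ {PP} ⇒ {PPP} ⇒ {PPPP} ⇒ {SPPP} ⇒ {(P)PPP} ⇒ {(PP)PPP} ⇒ {(PPP)PPP} ⇒ {({}PP)PPP} ⇒ {({}{}P)PPP} ⇒ {({}{}{})PPP} ⇒ {({}{}{}){}PP} ⇒ {({}{}{}){}{}P} ⇒ {({}{}{}){}{}{}}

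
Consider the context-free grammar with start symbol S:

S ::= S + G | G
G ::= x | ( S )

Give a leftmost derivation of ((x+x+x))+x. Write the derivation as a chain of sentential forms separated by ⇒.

S⇒S+G⇒G+G⇒(S)+G⇒(G)+G⇒((S))+G⇒((S+G))+G⇒((S+G+G))+G⇒((G+G+G))+G⇒((x+G+G))+G⇒((x+x+G))+G⇒((x+x+x))+G⇒((x+x+x))+x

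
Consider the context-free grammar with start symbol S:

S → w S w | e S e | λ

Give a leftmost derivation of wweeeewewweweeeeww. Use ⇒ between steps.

S ⇒ wSw   [S → w S w]
wSw ⇒ wwSww   [S → w S w]
wwSww ⇒ wweSeww   [S → e S e]
wweSeww ⇒ wweeSeeww   [S → e S e]
wweeSeeww ⇒ wweeeSeeeww   [S → e S e]
wweeeSeeeww ⇒ wweeeeSeeeeww   [S → e S e]
wweeeeSeeeeww ⇒ wweeeewSweeeeww   [S → w S w]
wweeeewSweeeeww ⇒ wweeeeweSeweeeeww   [S → e S e]
wweeeeweSeweeeeww ⇒ wweeeewewSweweeeeww   [S → w S w]
wweeeewewSweweeeeww ⇒ wweeeewewweweeeeww   [S → λ]

S ⇒ wSw ⇒ wwSww ⇒ wweSeww ⇒ wweeSeeww ⇒ wweeeSeeeww ⇒ wweeeeSeeeeww ⇒ wweeeewSweeeeww ⇒ wweeeeweSeweeeeww ⇒ wweeeewewSweweeeeww ⇒ wweeeewewweweeeeww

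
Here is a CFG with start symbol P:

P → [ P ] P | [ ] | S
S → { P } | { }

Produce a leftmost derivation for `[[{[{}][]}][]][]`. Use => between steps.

P => [P]P   [P → [ P ] P]
[P]P => [[P]P]P   [P → [ P ] P]
[[P]P]P => [[S]P]P   [P → S]
[[S]P]P => [[{P}]P]P   [S → { P }]
[[{P}]P]P => [[{[P]P}]P]P   [P → [ P ] P]
[[{[P]P}]P]P => [[{[S]P}]P]P   [P → S]
[[{[S]P}]P]P => [[{[{}]P}]P]P   [S → { }]
[[{[{}]P}]P]P => [[{[{}][]}]P]P   [P → [ ]]
[[{[{}][]}]P]P => [[{[{}][]}][]]P   [P → [ ]]
[[{[{}][]}][]]P => [[{[{}][]}][]][]   [P → [ ]]

P => [P]P => [[P]P]P => [[S]P]P => [[{P}]P]P => [[{[P]P}]P]P => [[{[S]P}]P]P => [[{[{}]P}]P]P => [[{[{}][]}]P]P => [[{[{}][]}][]]P => [[{[{}][]}][]][]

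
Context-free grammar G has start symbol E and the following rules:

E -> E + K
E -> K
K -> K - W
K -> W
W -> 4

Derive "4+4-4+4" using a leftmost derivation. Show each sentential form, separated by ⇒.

E⇒E+K⇒E+K+K⇒K+K+K⇒W+K+K⇒4+K+K⇒4+K-W+K⇒4+W-W+K⇒4+4-W+K⇒4+4-4+K⇒4+4-4+W⇒4+4-4+4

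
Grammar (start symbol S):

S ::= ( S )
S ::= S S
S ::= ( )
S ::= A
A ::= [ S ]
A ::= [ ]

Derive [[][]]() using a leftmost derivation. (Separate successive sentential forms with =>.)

S => SS => AS => [S]S => [SS]S => [AS]S => [[]S]S => [[]A]S => [[][]]S => [[][]]()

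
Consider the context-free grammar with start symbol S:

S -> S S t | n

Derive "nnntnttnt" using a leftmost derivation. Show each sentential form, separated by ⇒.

S ⇒ SSt ⇒ SStSt ⇒ nStSt ⇒ nSSttSt ⇒ nSStSttSt ⇒ nnStSttSt ⇒ nnntSttSt ⇒ nnntnttSt ⇒ nnntnttnt

S ⇒ SSt   [S -> S S t]
SSt ⇒ SStSt   [S -> S S t]
SStSt ⇒ nStSt   [S -> n]
nStSt ⇒ nSSttSt   [S -> S S t]
nSSttSt ⇒ nSStSttSt   [S -> S S t]
nSStSttSt ⇒ nnStSttSt   [S -> n]
nnStSttSt ⇒ nnntSttSt   [S -> n]
nnntSttSt ⇒ nnntnttSt   [S -> n]
nnntnttSt ⇒ nnntnttnt   [S -> n]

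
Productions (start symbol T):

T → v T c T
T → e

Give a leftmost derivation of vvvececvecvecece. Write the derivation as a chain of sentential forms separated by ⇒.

T ⇒ vTcT   [T → v T c T]
vTcT ⇒ vvTcTcT   [T → v T c T]
vvTcTcT ⇒ vvvTcTcTcT   [T → v T c T]
vvvTcTcTcT ⇒ vvvecTcTcT   [T → e]
vvvecTcTcT ⇒ vvvececTcT   [T → e]
vvvececTcT ⇒ vvvececvTcTcT   [T → v T c T]
vvvececvTcTcT ⇒ vvvececvecTcT   [T → e]
vvvececvecTcT ⇒ vvvececvecvTcTcT   [T → v T c T]
vvvececvecvTcTcT ⇒ vvvececvecvecTcT   [T → e]
vvvececvecvecTcT ⇒ vvvececvecvececT   [T → e]
vvvececvecvececT ⇒ vvvececvecvecece   [T → e]

T ⇒ vTcT ⇒ vvTcTcT ⇒ vvvTcTcTcT ⇒ vvvecTcTcT ⇒ vvvececTcT ⇒ vvvececvTcTcT ⇒ vvvececvecTcT ⇒ vvvececvecvTcTcT ⇒ vvvececvecvecTcT ⇒ vvvececvecvececT ⇒ vvvececvecvecece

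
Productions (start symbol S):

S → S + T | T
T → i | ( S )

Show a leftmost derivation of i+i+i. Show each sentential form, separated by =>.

S=>S+T=>S+T+T=>T+T+T=>i+T+T=>i+i+T=>i+i+i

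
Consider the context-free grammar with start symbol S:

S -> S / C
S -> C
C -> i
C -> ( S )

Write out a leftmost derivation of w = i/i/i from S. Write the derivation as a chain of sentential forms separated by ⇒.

S⇒S/C⇒S/C/C⇒C/C/C⇒i/C/C⇒i/i/C⇒i/i/i

S ⇒ S/C   [S -> S / C]
S/C ⇒ S/C/C   [S -> S / C]
S/C/C ⇒ C/C/C   [S -> C]
C/C/C ⇒ i/C/C   [C -> i]
i/C/C ⇒ i/i/C   [C -> i]
i/i/C ⇒ i/i/i   [C -> i]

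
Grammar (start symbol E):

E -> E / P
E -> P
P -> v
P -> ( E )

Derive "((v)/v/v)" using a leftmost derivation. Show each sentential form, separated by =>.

E => P => (E) => (E/P) => (E/P/P) => (P/P/P) => ((E)/P/P) => ((P)/P/P) => ((v)/P/P) => ((v)/v/P) => ((v)/v/v)

E => P   [E -> P]
P => (E)   [P -> ( E )]
(E) => (E/P)   [E -> E / P]
(E/P) => (E/P/P)   [E -> E / P]
(E/P/P) => (P/P/P)   [E -> P]
(P/P/P) => ((E)/P/P)   [P -> ( E )]
((E)/P/P) => ((P)/P/P)   [E -> P]
((P)/P/P) => ((v)/P/P)   [P -> v]
((v)/P/P) => ((v)/v/P)   [P -> v]
((v)/v/P) => ((v)/v/v)   [P -> v]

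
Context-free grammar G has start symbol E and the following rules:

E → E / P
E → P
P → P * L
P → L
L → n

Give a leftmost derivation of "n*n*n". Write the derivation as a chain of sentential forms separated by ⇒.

E ⇒ P ⇒ P*L ⇒ P*L*L ⇒ L*L*L ⇒ n*L*L ⇒ n*n*L ⇒ n*n*n

E ⇒ P   [E → P]
P ⇒ P*L   [P → P * L]
P*L ⇒ P*L*L   [P → P * L]
P*L*L ⇒ L*L*L   [P → L]
L*L*L ⇒ n*L*L   [L → n]
n*L*L ⇒ n*n*L   [L → n]
n*n*L ⇒ n*n*n   [L → n]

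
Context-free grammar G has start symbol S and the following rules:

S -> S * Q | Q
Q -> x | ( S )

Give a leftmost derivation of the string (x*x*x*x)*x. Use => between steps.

S => S*Q => Q*Q => (S)*Q => (S*Q)*Q => (S*Q*Q)*Q => (S*Q*Q*Q)*Q => (Q*Q*Q*Q)*Q => (x*Q*Q*Q)*Q => (x*x*Q*Q)*Q => (x*x*x*Q)*Q => (x*x*x*x)*Q => (x*x*x*x)*x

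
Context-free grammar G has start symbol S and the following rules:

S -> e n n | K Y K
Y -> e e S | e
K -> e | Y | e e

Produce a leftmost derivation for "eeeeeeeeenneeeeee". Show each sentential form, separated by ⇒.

S ⇒ KYK   [S -> K Y K]
KYK ⇒ eYK   [K -> e]
eYK ⇒ eeeSK   [Y -> e e S]
eeeSK ⇒ eeeKYKK   [S -> K Y K]
eeeKYKK ⇒ eeeYYKK   [K -> Y]
eeeYYKK ⇒ eeeeeSYKK   [Y -> e e S]
eeeeeSYKK ⇒ eeeeeKYKYKK   [S -> K Y K]
eeeeeKYKYKK ⇒ eeeeeeYKYKK   [K -> e]
eeeeeeYKYKK ⇒ eeeeeeeeSKYKK   [Y -> e e S]
eeeeeeeeSKYKK ⇒ eeeeeeeeennKYKK   [S -> e n n]
eeeeeeeeennKYKK ⇒ eeeeeeeeenneYKK   [K -> e]
eeeeeeeeenneYKK ⇒ eeeeeeeeenneeKK   [Y -> e]
eeeeeeeeenneeKK ⇒ eeeeeeeeenneeeeK   [K -> e e]
eeeeeeeeenneeeeK ⇒ eeeeeeeeenneeeeee   [K -> e e]

S ⇒ KYK ⇒ eYK ⇒ eeeSK ⇒ eeeKYKK ⇒ eeeYYKK ⇒ eeeeeSYKK ⇒ eeeeeKYKYKK ⇒ eeeeeeYKYKK ⇒ eeeeeeeeSKYKK ⇒ eeeeeeeeennKYKK ⇒ eeeeeeeeenneYKK ⇒ eeeeeeeeenneeKK ⇒ eeeeeeeeenneeeeK ⇒ eeeeeeeeenneeeeee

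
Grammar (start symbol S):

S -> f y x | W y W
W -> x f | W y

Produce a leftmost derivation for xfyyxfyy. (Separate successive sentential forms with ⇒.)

S ⇒ WyW ⇒ WyyW ⇒ xfyyW ⇒ xfyyWy ⇒ xfyyWyy ⇒ xfyyxfyy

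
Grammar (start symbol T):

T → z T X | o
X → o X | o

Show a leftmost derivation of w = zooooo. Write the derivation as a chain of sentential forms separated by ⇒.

T ⇒ zTX   [T → z T X]
zTX ⇒ zoX   [T → o]
zoX ⇒ zooX   [X → o X]
zooX ⇒ zoooX   [X → o X]
zoooX ⇒ zooooX   [X → o X]
zooooX ⇒ zooooo   [X → o]

T⇒zTX⇒zoX⇒zooX⇒zoooX⇒zooooX⇒zooooo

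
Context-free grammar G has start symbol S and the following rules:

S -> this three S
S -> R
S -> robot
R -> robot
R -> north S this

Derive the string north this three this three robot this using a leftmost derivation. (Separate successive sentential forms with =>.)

S => R => north S this => north this three S this => north this three this three S this => north this three this three R this => north this three this three robot this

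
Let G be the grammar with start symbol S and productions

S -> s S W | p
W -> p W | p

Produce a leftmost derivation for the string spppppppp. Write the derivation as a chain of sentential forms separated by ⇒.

S ⇒ sSW   [S -> s S W]
sSW ⇒ spW   [S -> p]
spW ⇒ sppW   [W -> p W]
sppW ⇒ spppW   [W -> p W]
spppW ⇒ sppppW   [W -> p W]
sppppW ⇒ spppppW   [W -> p W]
spppppW ⇒ sppppppW   [W -> p W]
sppppppW ⇒ spppppppW   [W -> p W]
spppppppW ⇒ spppppppp   [W -> p]

S⇒sSW⇒spW⇒sppW⇒spppW⇒sppppW⇒spppppW⇒sppppppW⇒spppppppW⇒spppppppp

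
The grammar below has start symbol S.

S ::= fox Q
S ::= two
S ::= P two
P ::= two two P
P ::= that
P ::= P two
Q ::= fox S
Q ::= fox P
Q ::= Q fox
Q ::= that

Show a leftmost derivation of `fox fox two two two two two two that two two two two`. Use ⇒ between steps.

S ⇒ fox Q   [S ::= fox Q]
fox Q ⇒ fox fox P   [Q ::= fox P]
fox fox P ⇒ fox fox P two   [P ::= P two]
fox fox P two ⇒ fox fox P two two   [P ::= P two]
fox fox P two two ⇒ fox fox two two P two two   [P ::= two two P]
fox fox two two P two two ⇒ fox fox two two two two P two two   [P ::= two two P]
fox fox two two two two P two two ⇒ fox fox two two two two two two P two two   [P ::= two two P]
fox fox two two two two two two P two two ⇒ fox fox two two two two two two P two two two   [P ::= P two]
fox fox two two two two two two P two two two ⇒ fox fox two two two two two two P two two two two   [P ::= P two]
fox fox two two two two two two P two two two two ⇒ fox fox two two two two two two that two two two two   [P ::= that]

S ⇒ fox Q ⇒ fox fox P ⇒ fox fox P two ⇒ fox fox P two two ⇒ fox fox two two P two two ⇒ fox fox two two two two P two two ⇒ fox fox two two two two two two P two two ⇒ fox fox two two two two two two P two two two ⇒ fox fox two two two two two two P two two two two ⇒ fox fox two two two two two two that two two two two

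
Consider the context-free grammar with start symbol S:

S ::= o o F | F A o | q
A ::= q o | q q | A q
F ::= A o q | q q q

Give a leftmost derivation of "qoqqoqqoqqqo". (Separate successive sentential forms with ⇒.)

S ⇒ FAo ⇒ AoqAo ⇒ AqoqAo ⇒ AqqoqAo ⇒ qoqqoqAo ⇒ qoqqoqAqo ⇒ qoqqoqAqqo ⇒ qoqqoqAqqqo ⇒ qoqqoqqoqqqo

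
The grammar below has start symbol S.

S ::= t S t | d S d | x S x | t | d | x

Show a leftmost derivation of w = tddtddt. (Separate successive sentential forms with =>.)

S => tSt => tdSdt => tddSddt => tddtddt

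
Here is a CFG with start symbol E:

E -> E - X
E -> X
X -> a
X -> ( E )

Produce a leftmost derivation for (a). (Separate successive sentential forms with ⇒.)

E⇒X⇒(E)⇒(X)⇒(a)

E ⇒ X   [E -> X]
X ⇒ (E)   [X -> ( E )]
(E) ⇒ (X)   [E -> X]
(X) ⇒ (a)   [X -> a]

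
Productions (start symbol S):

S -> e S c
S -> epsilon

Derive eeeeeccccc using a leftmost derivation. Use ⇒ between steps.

S ⇒ eSc   [S -> e S c]
eSc ⇒ eeScc   [S -> e S c]
eeScc ⇒ eeeSccc   [S -> e S c]
eeeSccc ⇒ eeeeScccc   [S -> e S c]
eeeeScccc ⇒ eeeeeSccccc   [S -> e S c]
eeeeeSccccc ⇒ eeeeeccccc   [S -> epsilon]

S ⇒ eSc ⇒ eeScc ⇒ eeeSccc ⇒ eeeeScccc ⇒ eeeeeSccccc ⇒ eeeeeccccc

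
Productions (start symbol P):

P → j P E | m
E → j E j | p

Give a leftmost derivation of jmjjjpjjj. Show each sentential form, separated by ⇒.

P⇒jPE⇒jmE⇒jmjEj⇒jmjjEjj⇒jmjjjEjjj⇒jmjjjpjjj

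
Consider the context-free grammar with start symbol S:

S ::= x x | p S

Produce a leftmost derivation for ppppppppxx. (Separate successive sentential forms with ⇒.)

S ⇒ pS ⇒ ppS ⇒ pppS ⇒ ppppS ⇒ pppppS ⇒ ppppppS ⇒ pppppppS ⇒ ppppppppS ⇒ ppppppppxx

S ⇒ pS   [S ::= p S]
pS ⇒ ppS   [S ::= p S]
ppS ⇒ pppS   [S ::= p S]
pppS ⇒ ppppS   [S ::= p S]
ppppS ⇒ pppppS   [S ::= p S]
pppppS ⇒ ppppppS   [S ::= p S]
ppppppS ⇒ pppppppS   [S ::= p S]
pppppppS ⇒ ppppppppS   [S ::= p S]
ppppppppS ⇒ ppppppppxx   [S ::= x x]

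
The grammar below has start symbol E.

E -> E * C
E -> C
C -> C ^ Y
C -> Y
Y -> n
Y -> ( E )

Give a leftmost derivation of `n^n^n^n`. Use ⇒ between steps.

E ⇒ C ⇒ C^Y ⇒ C^Y^Y ⇒ C^Y^Y^Y ⇒ Y^Y^Y^Y ⇒ n^Y^Y^Y ⇒ n^n^Y^Y ⇒ n^n^n^Y ⇒ n^n^n^n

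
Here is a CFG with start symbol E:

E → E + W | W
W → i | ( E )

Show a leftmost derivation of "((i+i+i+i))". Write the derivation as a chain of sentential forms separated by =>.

E => W   [E → W]
W => (E)   [W → ( E )]
(E) => (W)   [E → W]
(W) => ((E))   [W → ( E )]
((E)) => ((E+W))   [E → E + W]
((E+W)) => ((E+W+W))   [E → E + W]
((E+W+W)) => ((E+W+W+W))   [E → E + W]
((E+W+W+W)) => ((W+W+W+W))   [E → W]
((W+W+W+W)) => ((i+W+W+W))   [W → i]
((i+W+W+W)) => ((i+i+W+W))   [W → i]
((i+i+W+W)) => ((i+i+i+W))   [W → i]
((i+i+i+W)) => ((i+i+i+i))   [W → i]

E => W => (E) => (W) => ((E)) => ((E+W)) => ((E+W+W)) => ((E+W+W+W)) => ((W+W+W+W)) => ((i+W+W+W)) => ((i+i+W+W)) => ((i+i+i+W)) => ((i+i+i+i))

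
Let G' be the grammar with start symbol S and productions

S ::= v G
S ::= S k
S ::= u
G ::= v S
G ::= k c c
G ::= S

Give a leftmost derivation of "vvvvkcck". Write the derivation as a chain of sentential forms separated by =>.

S => vG   [S ::= v G]
vG => vS   [G ::= S]
vS => vvG   [S ::= v G]
vvG => vvvS   [G ::= v S]
vvvS => vvvSk   [S ::= S k]
vvvSk => vvvvGk   [S ::= v G]
vvvvGk => vvvvkcck   [G ::= k c c]

S => vG => vS => vvG => vvvS => vvvSk => vvvvGk => vvvvkcck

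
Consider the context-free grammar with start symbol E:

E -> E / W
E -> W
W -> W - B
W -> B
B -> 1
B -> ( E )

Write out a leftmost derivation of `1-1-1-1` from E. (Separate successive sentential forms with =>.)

E => W => W-B => W-B-B => W-B-B-B => B-B-B-B => 1-B-B-B => 1-1-B-B => 1-1-1-B => 1-1-1-1

E => W   [E -> W]
W => W-B   [W -> W - B]
W-B => W-B-B   [W -> W - B]
W-B-B => W-B-B-B   [W -> W - B]
W-B-B-B => B-B-B-B   [W -> B]
B-B-B-B => 1-B-B-B   [B -> 1]
1-B-B-B => 1-1-B-B   [B -> 1]
1-1-B-B => 1-1-1-B   [B -> 1]
1-1-1-B => 1-1-1-1   [B -> 1]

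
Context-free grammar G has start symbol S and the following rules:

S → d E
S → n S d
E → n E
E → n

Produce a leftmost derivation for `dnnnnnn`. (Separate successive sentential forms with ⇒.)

S ⇒ dE ⇒ dnE ⇒ dnnE ⇒ dnnnE ⇒ dnnnnE ⇒ dnnnnnE ⇒ dnnnnnn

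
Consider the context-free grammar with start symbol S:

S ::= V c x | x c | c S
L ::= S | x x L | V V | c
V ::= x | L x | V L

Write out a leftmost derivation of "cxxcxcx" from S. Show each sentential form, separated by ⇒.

S⇒cS⇒cVcx⇒cLxcx⇒cxxLxcx⇒cxxcxcx

S ⇒ cS   [S ::= c S]
cS ⇒ cVcx   [S ::= V c x]
cVcx ⇒ cLxcx   [V ::= L x]
cLxcx ⇒ cxxLxcx   [L ::= x x L]
cxxLxcx ⇒ cxxcxcx   [L ::= c]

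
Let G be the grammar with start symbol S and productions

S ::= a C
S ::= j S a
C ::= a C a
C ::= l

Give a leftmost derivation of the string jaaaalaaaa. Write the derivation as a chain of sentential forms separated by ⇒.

S ⇒ jSa ⇒ jaCa ⇒ jaaCaa ⇒ jaaaCaaa ⇒ jaaaaCaaaa ⇒ jaaaalaaaa

S ⇒ jSa   [S ::= j S a]
jSa ⇒ jaCa   [S ::= a C]
jaCa ⇒ jaaCaa   [C ::= a C a]
jaaCaa ⇒ jaaaCaaa   [C ::= a C a]
jaaaCaaa ⇒ jaaaaCaaaa   [C ::= a C a]
jaaaaCaaaa ⇒ jaaaalaaaa   [C ::= l]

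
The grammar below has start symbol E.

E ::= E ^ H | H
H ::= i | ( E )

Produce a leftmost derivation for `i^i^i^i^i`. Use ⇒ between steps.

E ⇒ E^H ⇒ E^H^H ⇒ E^H^H^H ⇒ E^H^H^H^H ⇒ H^H^H^H^H ⇒ i^H^H^H^H ⇒ i^i^H^H^H ⇒ i^i^i^H^H ⇒ i^i^i^i^H ⇒ i^i^i^i^i

E ⇒ E^H   [E ::= E ^ H]
E^H ⇒ E^H^H   [E ::= E ^ H]
E^H^H ⇒ E^H^H^H   [E ::= E ^ H]
E^H^H^H ⇒ E^H^H^H^H   [E ::= E ^ H]
E^H^H^H^H ⇒ H^H^H^H^H   [E ::= H]
H^H^H^H^H ⇒ i^H^H^H^H   [H ::= i]
i^H^H^H^H ⇒ i^i^H^H^H   [H ::= i]
i^i^H^H^H ⇒ i^i^i^H^H   [H ::= i]
i^i^i^H^H ⇒ i^i^i^i^H   [H ::= i]
i^i^i^i^H ⇒ i^i^i^i^i   [H ::= i]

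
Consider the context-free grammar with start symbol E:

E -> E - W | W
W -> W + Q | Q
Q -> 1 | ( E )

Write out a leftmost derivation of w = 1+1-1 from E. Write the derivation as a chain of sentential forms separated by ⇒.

E ⇒ E-W ⇒ W-W ⇒ W+Q-W ⇒ Q+Q-W ⇒ 1+Q-W ⇒ 1+1-W ⇒ 1+1-Q ⇒ 1+1-1

E ⇒ E-W   [E -> E - W]
E-W ⇒ W-W   [E -> W]
W-W ⇒ W+Q-W   [W -> W + Q]
W+Q-W ⇒ Q+Q-W   [W -> Q]
Q+Q-W ⇒ 1+Q-W   [Q -> 1]
1+Q-W ⇒ 1+1-W   [Q -> 1]
1+1-W ⇒ 1+1-Q   [W -> Q]
1+1-Q ⇒ 1+1-1   [Q -> 1]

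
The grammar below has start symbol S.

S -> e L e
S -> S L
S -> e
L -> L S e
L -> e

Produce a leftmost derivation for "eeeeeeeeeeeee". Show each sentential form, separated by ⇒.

S ⇒ eLe ⇒ eLSee ⇒ eLSeSee ⇒ eLSeSeSee ⇒ eLSeSeSeSee ⇒ eLSeSeSeSeSee ⇒ eeSeSeSeSeSee ⇒ eeeeSeSeSeSee ⇒ eeeeeeSeSeSee ⇒ eeeeeeeeSeSee ⇒ eeeeeeeeeeSee ⇒ eeeeeeeeeeeee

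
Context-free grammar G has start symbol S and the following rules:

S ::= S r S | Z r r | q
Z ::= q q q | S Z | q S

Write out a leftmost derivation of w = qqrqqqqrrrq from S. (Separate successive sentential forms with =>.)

S => SrS   [S ::= S r S]
SrS => ZrrrS   [S ::= Z r r]
ZrrrS => SZrrrS   [Z ::= S Z]
SZrrrS => qZrrrS   [S ::= q]
qZrrrS => qSZrrrS   [Z ::= S Z]
qSZrrrS => qSrSZrrrS   [S ::= S r S]
qSrSZrrrS => qqrSZrrrS   [S ::= q]
qqrSZrrrS => qqrqZrrrS   [S ::= q]
qqrqZrrrS => qqrqqqqrrrS   [Z ::= q q q]
qqrqqqqrrrS => qqrqqqqrrrq   [S ::= q]

S=>SrS=>ZrrrS=>SZrrrS=>qZrrrS=>qSZrrrS=>qSrSZrrrS=>qqrSZrrrS=>qqrqZrrrS=>qqrqqqqrrrS=>qqrqqqqrrrq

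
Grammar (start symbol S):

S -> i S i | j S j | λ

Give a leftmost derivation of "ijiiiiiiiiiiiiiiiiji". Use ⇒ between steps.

S ⇒ iSi   [S -> i S i]
iSi ⇒ ijSji   [S -> j S j]
ijSji ⇒ ijiSiji   [S -> i S i]
ijiSiji ⇒ ijiiSiiji   [S -> i S i]
ijiiSiiji ⇒ ijiiiSiiiji   [S -> i S i]
ijiiiSiiiji ⇒ ijiiiiSiiiiji   [S -> i S i]
ijiiiiSiiiiji ⇒ ijiiiiiSiiiiiji   [S -> i S i]
ijiiiiiSiiiiiji ⇒ ijiiiiiiSiiiiiiji   [S -> i S i]
ijiiiiiiSiiiiiiji ⇒ ijiiiiiiiSiiiiiiiji   [S -> i S i]
ijiiiiiiiSiiiiiiiji ⇒ ijiiiiiiiiSiiiiiiiiji   [S -> i S i]
ijiiiiiiiiSiiiiiiiiji ⇒ ijiiiiiiiiiiiiiiiiji   [S -> λ]

S ⇒ iSi ⇒ ijSji ⇒ ijiSiji ⇒ ijiiSiiji ⇒ ijiiiSiiiji ⇒ ijiiiiSiiiiji ⇒ ijiiiiiSiiiiiji ⇒ ijiiiiiiSiiiiiiji ⇒ ijiiiiiiiSiiiiiiiji ⇒ ijiiiiiiiiSiiiiiiiiji ⇒ ijiiiiiiiiiiiiiiiiji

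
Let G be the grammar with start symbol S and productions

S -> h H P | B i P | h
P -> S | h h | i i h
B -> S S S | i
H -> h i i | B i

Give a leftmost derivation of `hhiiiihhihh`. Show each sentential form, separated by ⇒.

S ⇒ hHP   [S -> h H P]
hHP ⇒ hBiP   [H -> B i]
hBiP ⇒ hSSSiP   [B -> S S S]
hSSSiP ⇒ hhSSiP   [S -> h]
hhSSiP ⇒ hhBiPSiP   [S -> B i P]
hhBiPSiP ⇒ hhiiPSiP   [B -> i]
hhiiPSiP ⇒ hhiiiihSiP   [P -> i i h]
hhiiiihSiP ⇒ hhiiiihhiP   [S -> h]
hhiiiihhiP ⇒ hhiiiihhihh   [P -> h h]

S⇒hHP⇒hBiP⇒hSSSiP⇒hhSSiP⇒hhBiPSiP⇒hhiiPSiP⇒hhiiiihSiP⇒hhiiiihhiP⇒hhiiiihhihh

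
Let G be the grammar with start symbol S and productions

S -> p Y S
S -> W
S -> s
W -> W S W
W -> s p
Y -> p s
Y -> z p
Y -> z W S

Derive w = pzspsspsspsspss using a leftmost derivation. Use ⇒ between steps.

S ⇒ pYS   [S -> p Y S]
pYS ⇒ pzWSS   [Y -> z W S]
pzWSS ⇒ pzWSWSS   [W -> W S W]
pzWSWSS ⇒ pzWSWSWSS   [W -> W S W]
pzWSWSWSS ⇒ pzWSWSWSWSS   [W -> W S W]
pzWSWSWSWSS ⇒ pzspSWSWSWSS   [W -> s p]
pzspSWSWSWSS ⇒ pzspsWSWSWSS   [S -> s]
pzspsWSWSWSS ⇒ pzspsspSWSWSS   [W -> s p]
pzspsspSWSWSS ⇒ pzspsspsWSWSS   [S -> s]
pzspsspsWSWSS ⇒ pzspsspsspSWSS   [W -> s p]
pzspsspsspSWSS ⇒ pzspsspsspsWSS   [S -> s]
pzspsspsspsWSS ⇒ pzspsspsspsspSS   [W -> s p]
pzspsspsspsspSS ⇒ pzspsspsspsspsS   [S -> s]
pzspsspsspsspsS ⇒ pzspsspsspsspss   [S -> s]

S⇒pYS⇒pzWSS⇒pzWSWSS⇒pzWSWSWSS⇒pzWSWSWSWSS⇒pzspSWSWSWSS⇒pzspsWSWSWSS⇒pzspsspSWSWSS⇒pzspsspsWSWSS⇒pzspsspsspSWSS⇒pzspsspsspsWSS⇒pzspsspsspsspSS⇒pzspsspsspsspsS⇒pzspsspsspsspss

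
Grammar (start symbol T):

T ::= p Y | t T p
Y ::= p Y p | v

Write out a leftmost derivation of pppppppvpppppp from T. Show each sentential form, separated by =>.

T => pY => ppYp => pppYpp => ppppYppp => pppppYpppp => ppppppYppppp => pppppppYpppppp => pppppppvpppppp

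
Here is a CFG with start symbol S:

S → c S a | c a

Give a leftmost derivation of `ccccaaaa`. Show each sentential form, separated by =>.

S => cSa => ccSaa => cccSaaa => ccccaaaa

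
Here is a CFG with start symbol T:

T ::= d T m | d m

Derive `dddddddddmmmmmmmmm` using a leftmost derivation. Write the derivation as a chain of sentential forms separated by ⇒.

T ⇒ dTm ⇒ ddTmm ⇒ dddTmmm ⇒ ddddTmmmm ⇒ dddddTmmmmm ⇒ ddddddTmmmmmm ⇒ dddddddTmmmmmmm ⇒ ddddddddTmmmmmmmm ⇒ dddddddddmmmmmmmmm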